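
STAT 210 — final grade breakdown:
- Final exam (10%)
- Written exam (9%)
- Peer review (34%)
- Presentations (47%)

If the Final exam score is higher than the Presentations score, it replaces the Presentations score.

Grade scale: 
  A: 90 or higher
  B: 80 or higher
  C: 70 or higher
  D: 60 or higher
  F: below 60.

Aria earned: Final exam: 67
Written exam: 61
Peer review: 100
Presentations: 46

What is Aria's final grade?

Final exam (67) > Presentations (46), so Presentations counts as 67.
Weighted total:
  Final exam 67 × 0.1 = 6.7
  Written exam 61 × 0.09 = 5.49
  Peer review 100 × 0.34 = 34
  Presentations 67 × 0.47 = 31.49
Sum = 77.68
77.68 is ≥ 70 and < 80 → C

C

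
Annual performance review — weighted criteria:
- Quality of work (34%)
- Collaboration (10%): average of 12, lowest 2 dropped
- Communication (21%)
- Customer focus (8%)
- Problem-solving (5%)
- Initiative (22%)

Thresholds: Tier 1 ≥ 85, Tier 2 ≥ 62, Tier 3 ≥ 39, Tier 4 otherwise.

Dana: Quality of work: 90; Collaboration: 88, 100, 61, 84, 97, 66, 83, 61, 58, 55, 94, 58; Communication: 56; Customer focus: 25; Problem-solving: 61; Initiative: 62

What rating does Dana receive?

Collaboration: drop 55, 58 → average of remaining 10 = 792/10 = 79.2
Weighted total:
  Quality of work 90 × 0.34 = 30.6
  Collaboration 79.2 × 0.1 = 7.92
  Communication 56 × 0.21 = 11.76
  Customer focus 25 × 0.08 = 2
  Problem-solving 61 × 0.05 = 3.05
  Initiative 62 × 0.22 = 13.64
Sum = 68.97
68.97 is ≥ 62 and < 85 → Tier 2

Tier 2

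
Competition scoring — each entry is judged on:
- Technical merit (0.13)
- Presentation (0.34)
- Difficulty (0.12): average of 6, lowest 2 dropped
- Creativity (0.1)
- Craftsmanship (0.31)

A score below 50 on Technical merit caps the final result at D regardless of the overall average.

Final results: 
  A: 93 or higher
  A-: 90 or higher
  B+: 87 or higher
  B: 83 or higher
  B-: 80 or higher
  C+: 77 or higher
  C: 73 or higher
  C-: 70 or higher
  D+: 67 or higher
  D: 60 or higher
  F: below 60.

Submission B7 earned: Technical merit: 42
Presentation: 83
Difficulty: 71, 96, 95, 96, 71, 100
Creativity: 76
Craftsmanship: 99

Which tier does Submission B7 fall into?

D

Difficulty: drop 71, 71 → average of remaining 4 = 387/4 = 96.75
Technical merit score 42 < 50: minimum not met.
Weighted total:
  Technical merit 42 × 0.13 = 5.46
  Presentation 83 × 0.34 = 28.22
  Difficulty 96.75 × 0.12 = 11.61
  Creativity 76 × 0.1 = 7.6
  Craftsmanship 99 × 0.31 = 30.69
Sum = 83.58
83.58 would be B; cap at D applies → D.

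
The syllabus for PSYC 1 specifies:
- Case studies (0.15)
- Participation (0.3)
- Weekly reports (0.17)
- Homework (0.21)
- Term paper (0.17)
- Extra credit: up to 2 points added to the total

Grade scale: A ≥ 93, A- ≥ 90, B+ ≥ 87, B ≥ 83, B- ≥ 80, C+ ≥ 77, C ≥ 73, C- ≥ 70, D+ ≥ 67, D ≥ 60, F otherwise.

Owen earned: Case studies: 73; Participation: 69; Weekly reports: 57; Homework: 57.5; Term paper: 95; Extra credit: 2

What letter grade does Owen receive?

C-

Weighted total:
  Case studies 73 × 0.15 = 10.95
  Participation 69 × 0.3 = 20.7
  Weekly reports 57 × 0.17 = 9.69
  Homework 57.5 × 0.21 = 12.075
  Term paper 95 × 0.17 = 16.15
Sum = 69.565
Extra credit: 69.565 + 2 = 71.565
71.565 is ≥ 70 and < 73 → C-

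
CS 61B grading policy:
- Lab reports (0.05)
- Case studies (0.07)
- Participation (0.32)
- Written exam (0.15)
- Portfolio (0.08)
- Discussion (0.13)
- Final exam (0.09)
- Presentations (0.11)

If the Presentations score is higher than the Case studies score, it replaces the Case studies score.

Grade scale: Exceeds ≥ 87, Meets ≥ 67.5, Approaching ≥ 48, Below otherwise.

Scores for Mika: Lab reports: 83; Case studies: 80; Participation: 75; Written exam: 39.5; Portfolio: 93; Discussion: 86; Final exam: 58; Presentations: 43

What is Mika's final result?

Presentations (43) ≤ Case studies (80), so Case studies stays at 80.
Weighted total:
  Lab reports 83 × 0.05 = 4.15
  Case studies 80 × 0.07 = 5.6
  Participation 75 × 0.32 = 24
  Written exam 39.5 × 0.15 = 5.925
  Portfolio 93 × 0.08 = 7.44
  Discussion 86 × 0.13 = 11.18
  Final exam 58 × 0.09 = 5.22
  Presentations 43 × 0.11 = 4.73
Sum = 68.245
68.245 is ≥ 67.5 and < 87 → Meets

Meets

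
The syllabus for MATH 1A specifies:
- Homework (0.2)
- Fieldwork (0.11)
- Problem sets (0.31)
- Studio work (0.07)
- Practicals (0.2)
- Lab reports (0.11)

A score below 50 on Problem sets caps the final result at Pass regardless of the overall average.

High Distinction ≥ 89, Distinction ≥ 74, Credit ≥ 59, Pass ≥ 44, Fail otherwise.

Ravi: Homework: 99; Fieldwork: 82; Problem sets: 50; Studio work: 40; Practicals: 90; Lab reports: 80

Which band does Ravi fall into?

Problem sets score 50 ≥ 50: minimum met.
Weighted total:
  Homework 99 × 0.2 = 19.8
  Fieldwork 82 × 0.11 = 9.02
  Problem sets 50 × 0.31 = 15.5
  Studio work 40 × 0.07 = 2.8
  Practicals 90 × 0.2 = 18
  Lab reports 80 × 0.11 = 8.8
Sum = 73.92
73.92 is ≥ 59 and < 74 → Credit

Credit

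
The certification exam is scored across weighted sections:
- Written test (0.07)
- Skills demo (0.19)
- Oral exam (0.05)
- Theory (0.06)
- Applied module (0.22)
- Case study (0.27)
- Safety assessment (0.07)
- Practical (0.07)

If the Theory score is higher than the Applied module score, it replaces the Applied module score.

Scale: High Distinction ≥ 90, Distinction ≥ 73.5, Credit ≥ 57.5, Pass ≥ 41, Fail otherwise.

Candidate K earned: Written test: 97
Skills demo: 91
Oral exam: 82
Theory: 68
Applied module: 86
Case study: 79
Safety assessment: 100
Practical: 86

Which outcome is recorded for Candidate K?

Theory (68) ≤ Applied module (86), so Applied module stays at 86.
Weighted total:
  Written test 97 × 0.07 = 6.79
  Skills demo 91 × 0.19 = 17.29
  Oral exam 82 × 0.05 = 4.1
  Theory 68 × 0.06 = 4.08
  Applied module 86 × 0.22 = 18.92
  Case study 79 × 0.27 = 21.33
  Safety assessment 100 × 0.07 = 7
  Practical 86 × 0.07 = 6.02
Sum = 85.53
85.53 is ≥ 73.5 and < 90 → Distinction

Distinction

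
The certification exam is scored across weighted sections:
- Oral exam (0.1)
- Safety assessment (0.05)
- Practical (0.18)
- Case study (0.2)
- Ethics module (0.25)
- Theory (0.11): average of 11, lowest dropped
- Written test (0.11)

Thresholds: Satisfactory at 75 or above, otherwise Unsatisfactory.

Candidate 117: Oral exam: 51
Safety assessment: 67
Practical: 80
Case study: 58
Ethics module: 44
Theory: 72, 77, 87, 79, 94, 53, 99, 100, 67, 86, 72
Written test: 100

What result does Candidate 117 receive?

Theory: drop 53 → average of remaining 10 = 833/10 = 83.3
Weighted total:
  Oral exam 51 × 0.1 = 5.1
  Safety assessment 67 × 0.05 = 3.35
  Practical 80 × 0.18 = 14.4
  Case study 58 × 0.2 = 11.6
  Ethics module 44 × 0.25 = 11
  Theory 83.3 × 0.11 = 9.163
  Written test 100 × 0.11 = 11
Sum = 65.613
65.613 < 75 → Unsatisfactory

Unsatisfactory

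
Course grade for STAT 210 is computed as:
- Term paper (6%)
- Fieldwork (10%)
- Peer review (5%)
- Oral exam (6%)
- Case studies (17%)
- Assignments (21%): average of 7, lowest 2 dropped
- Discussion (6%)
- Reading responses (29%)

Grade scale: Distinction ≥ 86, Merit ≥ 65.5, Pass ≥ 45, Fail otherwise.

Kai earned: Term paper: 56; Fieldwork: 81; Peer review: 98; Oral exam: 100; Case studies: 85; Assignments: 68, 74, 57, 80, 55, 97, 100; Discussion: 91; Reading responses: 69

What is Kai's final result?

Merit

Assignments: drop 55, 57 → average of remaining 5 = 419/5 = 83.8
Weighted total:
  Term paper 56 × 0.06 = 3.36
  Fieldwork 81 × 0.1 = 8.1
  Peer review 98 × 0.05 = 4.9
  Oral exam 100 × 0.06 = 6
  Case studies 85 × 0.17 = 14.45
  Assignments 83.8 × 0.21 = 17.598
  Discussion 91 × 0.06 = 5.46
  Reading responses 69 × 0.29 = 20.01
Sum = 79.878
79.878 is ≥ 65.5 and < 86 → Merit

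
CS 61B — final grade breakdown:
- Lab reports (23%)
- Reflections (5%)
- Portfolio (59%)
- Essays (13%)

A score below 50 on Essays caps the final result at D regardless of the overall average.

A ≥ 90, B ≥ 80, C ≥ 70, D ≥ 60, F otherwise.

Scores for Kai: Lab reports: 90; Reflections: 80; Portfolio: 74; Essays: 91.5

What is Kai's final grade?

B

Essays score 91.5 ≥ 50: minimum met.
Weighted total:
  Lab reports 90 × 0.23 = 20.7
  Reflections 80 × 0.05 = 4
  Portfolio 74 × 0.59 = 43.66
  Essays 91.5 × 0.13 = 11.895
Sum = 80.255
80.255 is ≥ 80 and < 90 → B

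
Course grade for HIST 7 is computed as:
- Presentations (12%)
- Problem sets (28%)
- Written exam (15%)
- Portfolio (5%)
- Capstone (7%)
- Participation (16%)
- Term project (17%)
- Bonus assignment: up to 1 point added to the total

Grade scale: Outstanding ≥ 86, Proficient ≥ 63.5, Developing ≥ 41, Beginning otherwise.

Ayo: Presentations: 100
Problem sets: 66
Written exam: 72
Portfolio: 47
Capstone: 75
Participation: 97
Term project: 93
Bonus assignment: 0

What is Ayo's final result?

Proficient

Weighted total:
  Presentations 100 × 0.12 = 12
  Problem sets 66 × 0.28 = 18.48
  Written exam 72 × 0.15 = 10.8
  Portfolio 47 × 0.05 = 2.35
  Capstone 75 × 0.07 = 5.25
  Participation 97 × 0.16 = 15.52
  Term project 93 × 0.17 = 15.81
Sum = 80.21
Bonus assignment: 80.21 + 0 = 80.21
80.21 is ≥ 63.5 and < 86 → Proficient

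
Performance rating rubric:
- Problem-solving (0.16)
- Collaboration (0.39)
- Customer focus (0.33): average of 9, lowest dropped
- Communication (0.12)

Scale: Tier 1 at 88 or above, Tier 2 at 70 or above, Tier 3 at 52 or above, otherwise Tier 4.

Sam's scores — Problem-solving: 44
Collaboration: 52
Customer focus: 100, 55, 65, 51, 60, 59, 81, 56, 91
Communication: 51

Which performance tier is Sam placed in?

Customer focus: drop 51 → average of remaining 8 = 567/8 = 70.875
Weighted total:
  Problem-solving 44 × 0.16 = 7.04
  Collaboration 52 × 0.39 = 20.28
  Customer focus 70.875 × 0.33 = 23.38875
  Communication 51 × 0.12 = 6.12
Sum = 56.82875
56.82875 is ≥ 52 and < 70 → Tier 3

Tier 3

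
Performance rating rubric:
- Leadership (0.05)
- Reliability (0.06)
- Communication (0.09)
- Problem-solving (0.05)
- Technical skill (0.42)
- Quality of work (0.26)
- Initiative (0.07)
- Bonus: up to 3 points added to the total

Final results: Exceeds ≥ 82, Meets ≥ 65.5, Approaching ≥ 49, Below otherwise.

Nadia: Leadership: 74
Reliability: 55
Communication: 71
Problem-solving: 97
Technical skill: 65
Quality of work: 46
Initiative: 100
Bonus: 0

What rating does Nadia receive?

Weighted total:
  Leadership 74 × 0.05 = 3.7
  Reliability 55 × 0.06 = 3.3
  Communication 71 × 0.09 = 6.39
  Problem-solving 97 × 0.05 = 4.85
  Technical skill 65 × 0.42 = 27.3
  Quality of work 46 × 0.26 = 11.96
  Initiative 100 × 0.07 = 7
Sum = 64.5
Bonus: 64.5 + 0 = 64.5
64.5 is ≥ 49 and < 65.5 → Approaching

Approaching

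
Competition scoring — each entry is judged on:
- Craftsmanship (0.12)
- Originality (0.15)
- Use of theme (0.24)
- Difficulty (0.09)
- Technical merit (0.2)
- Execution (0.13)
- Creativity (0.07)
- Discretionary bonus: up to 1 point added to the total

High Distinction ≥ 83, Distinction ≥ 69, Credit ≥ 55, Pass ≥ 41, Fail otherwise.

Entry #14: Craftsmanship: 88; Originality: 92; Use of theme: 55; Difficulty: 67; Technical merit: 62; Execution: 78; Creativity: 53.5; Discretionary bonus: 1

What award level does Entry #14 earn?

Weighted total:
  Craftsmanship 88 × 0.12 = 10.56
  Originality 92 × 0.15 = 13.8
  Use of theme 55 × 0.24 = 13.2
  Difficulty 67 × 0.09 = 6.03
  Technical merit 62 × 0.2 = 12.4
  Execution 78 × 0.13 = 10.14
  Creativity 53.5 × 0.07 = 3.745
Sum = 69.875
Discretionary bonus: 69.875 + 1 = 70.875
70.875 is ≥ 69 and < 83 → Distinction

Distinction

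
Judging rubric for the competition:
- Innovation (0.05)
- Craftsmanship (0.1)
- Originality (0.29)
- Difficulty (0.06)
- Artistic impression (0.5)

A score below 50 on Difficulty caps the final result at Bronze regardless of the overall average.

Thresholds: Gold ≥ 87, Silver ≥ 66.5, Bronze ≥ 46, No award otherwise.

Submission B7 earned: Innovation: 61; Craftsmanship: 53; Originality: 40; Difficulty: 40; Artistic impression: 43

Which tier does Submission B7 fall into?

Difficulty score 40 < 50: minimum not met.
Weighted total:
  Innovation 61 × 0.05 = 3.05
  Craftsmanship 53 × 0.1 = 5.3
  Originality 40 × 0.29 = 11.6
  Difficulty 40 × 0.06 = 2.4
  Artistic impression 43 × 0.5 = 21.5
Sum = 43.85
43.85 would be No award; cap at Bronze applies → No award.

No award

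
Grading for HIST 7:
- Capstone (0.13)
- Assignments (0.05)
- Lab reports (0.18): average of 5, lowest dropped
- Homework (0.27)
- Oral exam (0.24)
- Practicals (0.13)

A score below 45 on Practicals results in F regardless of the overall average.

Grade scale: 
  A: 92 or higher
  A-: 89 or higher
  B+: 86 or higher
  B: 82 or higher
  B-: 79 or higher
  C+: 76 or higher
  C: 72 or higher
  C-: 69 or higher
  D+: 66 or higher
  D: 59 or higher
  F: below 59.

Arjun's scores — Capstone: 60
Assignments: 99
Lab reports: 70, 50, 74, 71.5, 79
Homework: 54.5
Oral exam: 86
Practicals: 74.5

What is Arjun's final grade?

Lab reports: drop 50 → average of remaining 4 = 294.5/4 = 73.625
Practicals score 74.5 ≥ 45: minimum met.
Weighted total:
  Capstone 60 × 0.13 = 7.8
  Assignments 99 × 0.05 = 4.95
  Lab reports 73.625 × 0.18 = 13.2525
  Homework 54.5 × 0.27 = 14.715
  Oral exam 86 × 0.24 = 20.64
  Practicals 74.5 × 0.13 = 9.685
Sum = 71.0425
71.0425 is ≥ 69 and < 72 → C-

C-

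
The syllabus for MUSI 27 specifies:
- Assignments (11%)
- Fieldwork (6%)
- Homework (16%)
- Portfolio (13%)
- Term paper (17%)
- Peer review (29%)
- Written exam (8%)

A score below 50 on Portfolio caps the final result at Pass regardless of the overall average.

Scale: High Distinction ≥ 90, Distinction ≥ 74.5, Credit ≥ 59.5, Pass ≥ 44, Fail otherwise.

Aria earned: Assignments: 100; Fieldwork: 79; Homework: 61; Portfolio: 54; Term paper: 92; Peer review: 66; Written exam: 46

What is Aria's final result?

Portfolio score 54 ≥ 50: minimum met.
Weighted total:
  Assignments 100 × 0.11 = 11
  Fieldwork 79 × 0.06 = 4.74
  Homework 61 × 0.16 = 9.76
  Portfolio 54 × 0.13 = 7.02
  Term paper 92 × 0.17 = 15.64
  Peer review 66 × 0.29 = 19.14
  Written exam 46 × 0.08 = 3.68
Sum = 70.98
70.98 is ≥ 59.5 and < 74.5 → Credit

Credit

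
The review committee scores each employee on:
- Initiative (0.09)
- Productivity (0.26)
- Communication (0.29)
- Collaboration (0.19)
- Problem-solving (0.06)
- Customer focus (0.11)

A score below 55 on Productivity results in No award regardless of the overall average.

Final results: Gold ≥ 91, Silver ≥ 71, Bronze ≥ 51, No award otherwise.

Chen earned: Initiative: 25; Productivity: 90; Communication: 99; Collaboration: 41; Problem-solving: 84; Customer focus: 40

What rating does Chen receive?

Silver

Productivity score 90 ≥ 55: minimum met.
Weighted total:
  Initiative 25 × 0.09 = 2.25
  Productivity 90 × 0.26 = 23.4
  Communication 99 × 0.29 = 28.71
  Collaboration 41 × 0.19 = 7.79
  Problem-solving 84 × 0.06 = 5.04
  Customer focus 40 × 0.11 = 4.4
Sum = 71.59
71.59 is ≥ 71 and < 91 → Silver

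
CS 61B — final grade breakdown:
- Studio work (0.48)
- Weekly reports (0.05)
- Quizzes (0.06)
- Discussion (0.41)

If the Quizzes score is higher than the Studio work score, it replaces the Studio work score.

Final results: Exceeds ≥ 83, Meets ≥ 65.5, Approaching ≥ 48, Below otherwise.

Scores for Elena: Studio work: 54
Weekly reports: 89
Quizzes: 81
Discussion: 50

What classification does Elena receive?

Quizzes (81) > Studio work (54), so Studio work counts as 81.
Weighted total:
  Studio work 81 × 0.48 = 38.88
  Weekly reports 89 × 0.05 = 4.45
  Quizzes 81 × 0.06 = 4.86
  Discussion 50 × 0.41 = 20.5
Sum = 68.69
68.69 is ≥ 65.5 and < 83 → Meets

Meets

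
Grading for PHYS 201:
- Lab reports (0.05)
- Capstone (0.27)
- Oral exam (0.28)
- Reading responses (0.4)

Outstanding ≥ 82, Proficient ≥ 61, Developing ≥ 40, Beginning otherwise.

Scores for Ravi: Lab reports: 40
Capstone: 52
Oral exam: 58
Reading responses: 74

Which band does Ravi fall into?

Proficient

Weighted total:
  Lab reports 40 × 0.05 = 2
  Capstone 52 × 0.27 = 14.04
  Oral exam 58 × 0.28 = 16.24
  Reading responses 74 × 0.4 = 29.6
Sum = 61.88
61.88 is ≥ 61 and < 82 → Proficient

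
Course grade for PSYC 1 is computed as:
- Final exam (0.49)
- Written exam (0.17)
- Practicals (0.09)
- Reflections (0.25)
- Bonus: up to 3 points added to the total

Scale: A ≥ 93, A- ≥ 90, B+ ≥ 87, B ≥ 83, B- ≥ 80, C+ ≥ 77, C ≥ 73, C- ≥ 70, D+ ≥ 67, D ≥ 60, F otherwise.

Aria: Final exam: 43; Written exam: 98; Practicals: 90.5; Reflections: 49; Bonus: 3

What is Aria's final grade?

Weighted total:
  Final exam 43 × 0.49 = 21.07
  Written exam 98 × 0.17 = 16.66
  Practicals 90.5 × 0.09 = 8.145
  Reflections 49 × 0.25 = 12.25
Sum = 58.125
Bonus: 58.125 + 3 = 61.125
61.125 is ≥ 60 and < 67 → D

D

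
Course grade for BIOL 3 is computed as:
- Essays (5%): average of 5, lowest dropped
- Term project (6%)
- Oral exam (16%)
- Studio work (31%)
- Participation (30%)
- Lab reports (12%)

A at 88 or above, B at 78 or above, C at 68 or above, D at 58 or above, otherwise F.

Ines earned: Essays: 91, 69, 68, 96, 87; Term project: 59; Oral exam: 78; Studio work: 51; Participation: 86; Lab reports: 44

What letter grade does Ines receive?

Essays: drop 68 → average of remaining 4 = 343/4 = 85.75
Weighted total:
  Essays 85.75 × 0.05 = 4.2875
  Term project 59 × 0.06 = 3.54
  Oral exam 78 × 0.16 = 12.48
  Studio work 51 × 0.31 = 15.81
  Participation 86 × 0.3 = 25.8
  Lab reports 44 × 0.12 = 5.28
Sum = 67.1975
67.1975 is ≥ 58 and < 68 → D

D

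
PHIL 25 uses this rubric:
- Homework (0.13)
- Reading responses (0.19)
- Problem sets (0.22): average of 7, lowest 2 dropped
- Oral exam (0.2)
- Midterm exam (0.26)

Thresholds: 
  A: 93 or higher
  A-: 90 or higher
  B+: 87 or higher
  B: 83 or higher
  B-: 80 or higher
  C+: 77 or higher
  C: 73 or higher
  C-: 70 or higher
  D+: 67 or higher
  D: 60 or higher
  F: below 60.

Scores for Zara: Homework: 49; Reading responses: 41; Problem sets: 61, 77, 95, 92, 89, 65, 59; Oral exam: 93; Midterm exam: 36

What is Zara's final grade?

D

Problem sets: drop 59, 61 → average of remaining 5 = 418/5 = 83.6
Weighted total:
  Homework 49 × 0.13 = 6.37
  Reading responses 41 × 0.19 = 7.79
  Problem sets 83.6 × 0.22 = 18.392
  Oral exam 93 × 0.2 = 18.6
  Midterm exam 36 × 0.26 = 9.36
Sum = 60.512
60.512 is ≥ 60 and < 67 → D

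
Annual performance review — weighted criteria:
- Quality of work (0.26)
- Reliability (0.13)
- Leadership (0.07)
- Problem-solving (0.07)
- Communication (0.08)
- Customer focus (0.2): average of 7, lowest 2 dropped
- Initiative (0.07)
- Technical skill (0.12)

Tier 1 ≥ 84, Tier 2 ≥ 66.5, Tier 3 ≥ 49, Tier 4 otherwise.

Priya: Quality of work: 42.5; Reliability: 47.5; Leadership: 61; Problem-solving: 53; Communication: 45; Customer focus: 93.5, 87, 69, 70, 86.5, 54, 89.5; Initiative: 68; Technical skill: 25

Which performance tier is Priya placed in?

Customer focus: drop 54, 69 → average of remaining 5 = 426.5/5 = 85.3
Weighted total:
  Quality of work 42.5 × 0.26 = 11.05
  Reliability 47.5 × 0.13 = 6.175
  Leadership 61 × 0.07 = 4.27
  Problem-solving 53 × 0.07 = 3.71
  Communication 45 × 0.08 = 3.6
  Customer focus 85.3 × 0.2 = 17.06
  Initiative 68 × 0.07 = 4.76
  Technical skill 25 × 0.12 = 3
Sum = 53.625
53.625 is ≥ 49 and < 66.5 → Tier 3

Tier 3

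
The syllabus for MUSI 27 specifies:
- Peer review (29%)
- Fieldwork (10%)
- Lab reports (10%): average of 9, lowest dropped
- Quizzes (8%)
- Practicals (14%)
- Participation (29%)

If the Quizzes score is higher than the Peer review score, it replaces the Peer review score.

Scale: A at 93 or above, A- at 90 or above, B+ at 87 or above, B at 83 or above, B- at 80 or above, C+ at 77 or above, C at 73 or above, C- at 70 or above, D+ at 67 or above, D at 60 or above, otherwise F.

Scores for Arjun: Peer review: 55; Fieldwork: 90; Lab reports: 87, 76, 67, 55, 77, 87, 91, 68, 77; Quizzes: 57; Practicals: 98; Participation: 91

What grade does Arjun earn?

Lab reports: drop 55 → average of remaining 8 = 630/8 = 78.75
Quizzes (57) > Peer review (55), so Peer review counts as 57.
Weighted total:
  Peer review 57 × 0.29 = 16.53
  Fieldwork 90 × 0.1 = 9
  Lab reports 78.75 × 0.1 = 7.875
  Quizzes 57 × 0.08 = 4.56
  Practicals 98 × 0.14 = 13.72
  Participation 91 × 0.29 = 26.39
Sum = 78.075
78.075 is ≥ 77 and < 80 → C+

C+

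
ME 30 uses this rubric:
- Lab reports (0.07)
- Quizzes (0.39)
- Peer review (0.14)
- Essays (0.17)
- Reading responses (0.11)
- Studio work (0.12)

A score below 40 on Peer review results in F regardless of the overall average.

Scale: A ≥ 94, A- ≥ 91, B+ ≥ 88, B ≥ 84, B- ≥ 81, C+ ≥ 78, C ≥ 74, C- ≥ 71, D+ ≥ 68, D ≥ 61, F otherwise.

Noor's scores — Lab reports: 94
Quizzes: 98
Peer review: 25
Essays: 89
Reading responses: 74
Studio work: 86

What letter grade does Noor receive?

F

Peer review score 25 < 40: minimum not met.
Weighted total:
  Lab reports 94 × 0.07 = 6.58
  Quizzes 98 × 0.39 = 38.22
  Peer review 25 × 0.14 = 3.5
  Essays 89 × 0.17 = 15.13
  Reading responses 74 × 0.11 = 8.14
  Studio work 86 × 0.12 = 10.32
Sum = 81.89
Because the Peer review minimum was not met, the result is F.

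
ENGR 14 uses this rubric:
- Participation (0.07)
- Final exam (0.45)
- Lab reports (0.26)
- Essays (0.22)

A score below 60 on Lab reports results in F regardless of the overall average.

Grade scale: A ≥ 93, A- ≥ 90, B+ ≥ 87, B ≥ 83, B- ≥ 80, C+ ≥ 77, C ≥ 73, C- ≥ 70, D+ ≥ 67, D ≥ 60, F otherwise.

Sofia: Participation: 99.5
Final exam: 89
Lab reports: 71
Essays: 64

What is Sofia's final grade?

Lab reports score 71 ≥ 60: minimum met.
Weighted total:
  Participation 99.5 × 0.07 = 6.965
  Final exam 89 × 0.45 = 40.05
  Lab reports 71 × 0.26 = 18.46
  Essays 64 × 0.22 = 14.08
Sum = 79.555
79.555 is ≥ 77 and < 80 → C+

C+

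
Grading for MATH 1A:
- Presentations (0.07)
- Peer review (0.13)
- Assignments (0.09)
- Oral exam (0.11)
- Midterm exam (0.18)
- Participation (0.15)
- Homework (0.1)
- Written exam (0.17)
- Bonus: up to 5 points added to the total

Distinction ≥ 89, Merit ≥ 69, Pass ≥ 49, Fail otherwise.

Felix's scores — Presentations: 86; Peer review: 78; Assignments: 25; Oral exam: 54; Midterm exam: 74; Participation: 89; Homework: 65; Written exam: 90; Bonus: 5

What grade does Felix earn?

Weighted total:
  Presentations 86 × 0.07 = 6.02
  Peer review 78 × 0.13 = 10.14
  Assignments 25 × 0.09 = 2.25
  Oral exam 54 × 0.11 = 5.94
  Midterm exam 74 × 0.18 = 13.32
  Participation 89 × 0.15 = 13.35
  Homework 65 × 0.1 = 6.5
  Written exam 90 × 0.17 = 15.3
Sum = 72.82
Bonus: 72.82 + 5 = 77.82
77.82 is ≥ 69 and < 89 → Merit

Merit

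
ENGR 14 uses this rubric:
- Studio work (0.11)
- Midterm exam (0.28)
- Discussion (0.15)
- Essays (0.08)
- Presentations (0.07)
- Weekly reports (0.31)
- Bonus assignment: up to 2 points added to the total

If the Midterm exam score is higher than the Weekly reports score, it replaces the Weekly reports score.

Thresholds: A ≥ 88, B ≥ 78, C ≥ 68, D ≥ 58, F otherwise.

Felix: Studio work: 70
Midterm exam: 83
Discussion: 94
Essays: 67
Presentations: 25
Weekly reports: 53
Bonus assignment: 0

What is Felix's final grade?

C

Midterm exam (83) > Weekly reports (53), so Weekly reports counts as 83.
Weighted total:
  Studio work 70 × 0.11 = 7.7
  Midterm exam 83 × 0.28 = 23.24
  Discussion 94 × 0.15 = 14.1
  Essays 67 × 0.08 = 5.36
  Presentations 25 × 0.07 = 1.75
  Weekly reports 83 × 0.31 = 25.73
Sum = 77.88
Bonus assignment: 77.88 + 0 = 77.88
77.88 is ≥ 68 and < 78 → C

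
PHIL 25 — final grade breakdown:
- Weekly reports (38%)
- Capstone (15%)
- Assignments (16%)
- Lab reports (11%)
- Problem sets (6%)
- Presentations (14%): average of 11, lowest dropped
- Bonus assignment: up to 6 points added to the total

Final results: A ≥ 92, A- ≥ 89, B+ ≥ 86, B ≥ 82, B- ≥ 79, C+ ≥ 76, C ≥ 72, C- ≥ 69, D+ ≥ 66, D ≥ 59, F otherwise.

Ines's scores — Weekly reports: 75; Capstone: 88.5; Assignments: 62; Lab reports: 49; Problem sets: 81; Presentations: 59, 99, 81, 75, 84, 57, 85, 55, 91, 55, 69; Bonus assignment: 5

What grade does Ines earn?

C+

Presentations: drop 55 → average of remaining 10 = 755/10 = 75.5
Weighted total:
  Weekly reports 75 × 0.38 = 28.5
  Capstone 88.5 × 0.15 = 13.275
  Assignments 62 × 0.16 = 9.92
  Lab reports 49 × 0.11 = 5.39
  Problem sets 81 × 0.06 = 4.86
  Presentations 75.5 × 0.14 = 10.57
Sum = 72.515
Bonus assignment: 72.515 + 5 = 77.515
77.515 is ≥ 76 and < 79 → C+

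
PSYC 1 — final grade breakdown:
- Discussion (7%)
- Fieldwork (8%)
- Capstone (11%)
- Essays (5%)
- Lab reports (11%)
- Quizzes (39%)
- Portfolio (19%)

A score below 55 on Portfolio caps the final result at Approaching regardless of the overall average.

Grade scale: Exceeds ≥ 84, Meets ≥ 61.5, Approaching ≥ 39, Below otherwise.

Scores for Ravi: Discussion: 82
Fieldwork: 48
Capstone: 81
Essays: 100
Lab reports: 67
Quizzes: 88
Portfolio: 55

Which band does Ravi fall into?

Meets

Portfolio score 55 ≥ 55: minimum met.
Weighted total:
  Discussion 82 × 0.07 = 5.74
  Fieldwork 48 × 0.08 = 3.84
  Capstone 81 × 0.11 = 8.91
  Essays 100 × 0.05 = 5
  Lab reports 67 × 0.11 = 7.37
  Quizzes 88 × 0.39 = 34.32
  Portfolio 55 × 0.19 = 10.45
Sum = 75.63
75.63 is ≥ 61.5 and < 84 → Meets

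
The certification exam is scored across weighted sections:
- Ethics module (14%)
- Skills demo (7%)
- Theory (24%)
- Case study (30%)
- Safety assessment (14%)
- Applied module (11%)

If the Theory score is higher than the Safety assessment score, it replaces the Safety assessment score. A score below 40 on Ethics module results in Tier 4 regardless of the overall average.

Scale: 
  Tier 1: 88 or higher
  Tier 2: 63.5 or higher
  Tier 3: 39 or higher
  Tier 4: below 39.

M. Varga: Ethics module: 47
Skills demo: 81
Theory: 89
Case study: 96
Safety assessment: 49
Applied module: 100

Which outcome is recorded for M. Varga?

Theory (89) > Safety assessment (49), so Safety assessment counts as 89.
Ethics module score 47 ≥ 40: minimum met.
Weighted total:
  Ethics module 47 × 0.14 = 6.58
  Skills demo 81 × 0.07 = 5.67
  Theory 89 × 0.24 = 21.36
  Case study 96 × 0.3 = 28.8
  Safety assessment 89 × 0.14 = 12.46
  Applied module 100 × 0.11 = 11
Sum = 85.87
85.87 is ≥ 63.5 and < 88 → Tier 2

Tier 2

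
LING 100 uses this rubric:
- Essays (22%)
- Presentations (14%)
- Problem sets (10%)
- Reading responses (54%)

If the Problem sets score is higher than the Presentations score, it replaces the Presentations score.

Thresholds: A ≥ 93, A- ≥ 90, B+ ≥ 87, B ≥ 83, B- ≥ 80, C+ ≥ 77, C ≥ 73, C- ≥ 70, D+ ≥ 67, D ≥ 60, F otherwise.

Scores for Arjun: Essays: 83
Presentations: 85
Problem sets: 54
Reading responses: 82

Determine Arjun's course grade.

Problem sets (54) ≤ Presentations (85), so Presentations stays at 85.
Weighted total:
  Essays 83 × 0.22 = 18.26
  Presentations 85 × 0.14 = 11.9
  Problem sets 54 × 0.1 = 5.4
  Reading responses 82 × 0.54 = 44.28
Sum = 79.84
79.84 is ≥ 77 and < 80 → C+

C+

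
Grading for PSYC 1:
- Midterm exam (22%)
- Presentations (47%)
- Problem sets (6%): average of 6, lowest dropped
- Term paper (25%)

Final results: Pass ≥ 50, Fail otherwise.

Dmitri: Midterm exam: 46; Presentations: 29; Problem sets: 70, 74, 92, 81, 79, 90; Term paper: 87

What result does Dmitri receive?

Problem sets: drop 70 → average of remaining 5 = 416/5 = 83.2
Weighted total:
  Midterm exam 46 × 0.22 = 10.12
  Presentations 29 × 0.47 = 13.63
  Problem sets 83.2 × 0.06 = 4.992
  Term paper 87 × 0.25 = 21.75
Sum = 50.492
50.492 ≥ 50 → Pass

Pass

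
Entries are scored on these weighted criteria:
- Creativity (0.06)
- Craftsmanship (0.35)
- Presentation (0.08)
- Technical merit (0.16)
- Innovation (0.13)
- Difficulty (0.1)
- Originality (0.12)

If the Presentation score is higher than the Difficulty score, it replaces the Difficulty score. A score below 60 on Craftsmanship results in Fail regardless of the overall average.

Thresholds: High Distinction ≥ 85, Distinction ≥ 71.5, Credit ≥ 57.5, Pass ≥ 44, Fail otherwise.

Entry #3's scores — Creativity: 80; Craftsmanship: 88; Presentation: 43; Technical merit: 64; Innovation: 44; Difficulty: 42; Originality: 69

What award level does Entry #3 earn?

Presentation (43) > Difficulty (42), so Difficulty counts as 43.
Craftsmanship score 88 ≥ 60: minimum met.
Weighted total:
  Creativity 80 × 0.06 = 4.8
  Craftsmanship 88 × 0.35 = 30.8
  Presentation 43 × 0.08 = 3.44
  Technical merit 64 × 0.16 = 10.24
  Innovation 44 × 0.13 = 5.72
  Difficulty 43 × 0.1 = 4.3
  Originality 69 × 0.12 = 8.28
Sum = 67.58
67.58 is ≥ 57.5 and < 71.5 → Credit

Credit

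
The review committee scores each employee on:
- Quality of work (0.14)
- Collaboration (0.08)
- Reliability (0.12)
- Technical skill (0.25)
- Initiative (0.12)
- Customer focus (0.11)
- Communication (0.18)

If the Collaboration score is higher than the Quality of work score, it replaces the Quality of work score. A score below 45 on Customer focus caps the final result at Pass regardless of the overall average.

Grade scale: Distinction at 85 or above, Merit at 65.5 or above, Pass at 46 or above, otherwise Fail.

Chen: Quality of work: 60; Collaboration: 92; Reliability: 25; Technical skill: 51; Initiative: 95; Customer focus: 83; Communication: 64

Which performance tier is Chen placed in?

Merit

Collaboration (92) > Quality of work (60), so Quality of work counts as 92.
Customer focus score 83 ≥ 45: minimum met.
Weighted total:
  Quality of work 92 × 0.14 = 12.88
  Collaboration 92 × 0.08 = 7.36
  Reliability 25 × 0.12 = 3
  Technical skill 51 × 0.25 = 12.75
  Initiative 95 × 0.12 = 11.4
  Customer focus 83 × 0.11 = 9.13
  Communication 64 × 0.18 = 11.52
Sum = 68.04
68.04 is ≥ 65.5 and < 85 → Merit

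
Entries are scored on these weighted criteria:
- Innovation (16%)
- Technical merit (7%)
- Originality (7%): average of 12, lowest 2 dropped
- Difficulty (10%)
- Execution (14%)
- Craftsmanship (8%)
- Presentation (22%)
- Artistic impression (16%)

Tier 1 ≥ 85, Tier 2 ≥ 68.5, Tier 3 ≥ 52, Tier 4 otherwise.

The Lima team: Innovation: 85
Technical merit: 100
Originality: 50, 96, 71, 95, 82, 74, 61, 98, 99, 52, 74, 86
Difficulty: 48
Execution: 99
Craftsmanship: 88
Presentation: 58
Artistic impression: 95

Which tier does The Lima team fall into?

Originality: drop 50, 52 → average of remaining 10 = 836/10 = 83.6
Weighted total:
  Innovation 85 × 0.16 = 13.6
  Technical merit 100 × 0.07 = 7
  Originality 83.6 × 0.07 = 5.852
  Difficulty 48 × 0.1 = 4.8
  Execution 99 × 0.14 = 13.86
  Craftsmanship 88 × 0.08 = 7.04
  Presentation 58 × 0.22 = 12.76
  Artistic impression 95 × 0.16 = 15.2
Sum = 80.112
80.112 is ≥ 68.5 and < 85 → Tier 2

Tier 2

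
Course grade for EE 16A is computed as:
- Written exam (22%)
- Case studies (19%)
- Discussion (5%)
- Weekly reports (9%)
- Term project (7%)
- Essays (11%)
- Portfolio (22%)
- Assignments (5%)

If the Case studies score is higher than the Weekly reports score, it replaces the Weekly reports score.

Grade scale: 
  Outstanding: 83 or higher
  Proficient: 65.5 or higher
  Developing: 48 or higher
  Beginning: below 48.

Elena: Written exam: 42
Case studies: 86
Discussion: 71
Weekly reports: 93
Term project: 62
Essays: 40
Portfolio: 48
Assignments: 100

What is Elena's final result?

Case studies (86) ≤ Weekly reports (93), so Weekly reports stays at 93.
Weighted total:
  Written exam 42 × 0.22 = 9.24
  Case studies 86 × 0.19 = 16.34
  Discussion 71 × 0.05 = 3.55
  Weekly reports 93 × 0.09 = 8.37
  Term project 62 × 0.07 = 4.34
  Essays 40 × 0.11 = 4.4
  Portfolio 48 × 0.22 = 10.56
  Assignments 100 × 0.05 = 5
Sum = 61.8
61.8 is ≥ 48 and < 65.5 → Developing

Developing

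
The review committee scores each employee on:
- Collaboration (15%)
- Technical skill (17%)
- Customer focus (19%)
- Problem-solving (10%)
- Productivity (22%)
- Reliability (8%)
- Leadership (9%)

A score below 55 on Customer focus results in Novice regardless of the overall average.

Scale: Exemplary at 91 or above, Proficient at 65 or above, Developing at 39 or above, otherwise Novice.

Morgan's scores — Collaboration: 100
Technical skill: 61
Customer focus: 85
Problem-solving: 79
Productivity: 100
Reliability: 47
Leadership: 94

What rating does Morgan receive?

Proficient

Customer focus score 85 ≥ 55: minimum met.
Weighted total:
  Collaboration 100 × 0.15 = 15
  Technical skill 61 × 0.17 = 10.37
  Customer focus 85 × 0.19 = 16.15
  Problem-solving 79 × 0.1 = 7.9
  Productivity 100 × 0.22 = 22
  Reliability 47 × 0.08 = 3.76
  Leadership 94 × 0.09 = 8.46
Sum = 83.64
83.64 is ≥ 65 and < 91 → Proficient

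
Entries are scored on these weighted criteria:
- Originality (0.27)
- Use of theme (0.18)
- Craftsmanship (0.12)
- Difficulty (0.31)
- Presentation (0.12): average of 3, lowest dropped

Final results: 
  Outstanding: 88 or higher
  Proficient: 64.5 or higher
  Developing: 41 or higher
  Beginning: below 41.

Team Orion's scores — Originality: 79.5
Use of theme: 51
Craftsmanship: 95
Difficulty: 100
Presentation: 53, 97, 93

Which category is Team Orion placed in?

Presentation: drop 53 → average of remaining 2 = 190/2 = 95
Weighted total:
  Originality 79.5 × 0.27 = 21.465
  Use of theme 51 × 0.18 = 9.18
  Craftsmanship 95 × 0.12 = 11.4
  Difficulty 100 × 0.31 = 31
  Presentation 95 × 0.12 = 11.4
Sum = 84.445
84.445 is ≥ 64.5 and < 88 → Proficient

Proficient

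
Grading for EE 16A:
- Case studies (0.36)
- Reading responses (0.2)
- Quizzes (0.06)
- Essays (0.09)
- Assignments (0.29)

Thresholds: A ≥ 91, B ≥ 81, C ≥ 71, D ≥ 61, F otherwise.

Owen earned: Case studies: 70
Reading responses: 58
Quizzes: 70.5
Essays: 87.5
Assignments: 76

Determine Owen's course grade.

D

Weighted total:
  Case studies 70 × 0.36 = 25.2
  Reading responses 58 × 0.2 = 11.6
  Quizzes 70.5 × 0.06 = 4.23
  Essays 87.5 × 0.09 = 7.875
  Assignments 76 × 0.29 = 22.04
Sum = 70.945
70.945 is ≥ 61 and < 71 → D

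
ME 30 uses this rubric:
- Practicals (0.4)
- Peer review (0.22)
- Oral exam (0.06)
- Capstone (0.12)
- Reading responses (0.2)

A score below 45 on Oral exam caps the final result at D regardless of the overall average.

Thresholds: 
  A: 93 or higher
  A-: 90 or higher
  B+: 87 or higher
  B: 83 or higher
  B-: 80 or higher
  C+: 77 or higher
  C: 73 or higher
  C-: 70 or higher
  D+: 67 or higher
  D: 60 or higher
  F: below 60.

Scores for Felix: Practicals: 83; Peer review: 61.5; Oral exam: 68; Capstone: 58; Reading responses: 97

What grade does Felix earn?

C+

Oral exam score 68 ≥ 45: minimum met.
Weighted total:
  Practicals 83 × 0.4 = 33.2
  Peer review 61.5 × 0.22 = 13.53
  Oral exam 68 × 0.06 = 4.08
  Capstone 58 × 0.12 = 6.96
  Reading responses 97 × 0.2 = 19.4
Sum = 77.17
77.17 is ≥ 77 and < 80 → C+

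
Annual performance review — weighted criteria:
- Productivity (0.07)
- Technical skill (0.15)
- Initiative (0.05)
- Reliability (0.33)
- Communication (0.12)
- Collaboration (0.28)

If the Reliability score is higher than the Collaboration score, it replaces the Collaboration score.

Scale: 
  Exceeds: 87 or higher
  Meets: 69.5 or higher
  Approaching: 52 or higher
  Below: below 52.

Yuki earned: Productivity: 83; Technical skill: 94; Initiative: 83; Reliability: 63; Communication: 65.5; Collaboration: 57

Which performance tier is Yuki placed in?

Meets

Reliability (63) > Collaboration (57), so Collaboration counts as 63.
Weighted total:
  Productivity 83 × 0.07 = 5.81
  Technical skill 94 × 0.15 = 14.1
  Initiative 83 × 0.05 = 4.15
  Reliability 63 × 0.33 = 20.79
  Communication 65.5 × 0.12 = 7.86
  Collaboration 63 × 0.28 = 17.64
Sum = 70.35
70.35 is ≥ 69.5 and < 87 → Meets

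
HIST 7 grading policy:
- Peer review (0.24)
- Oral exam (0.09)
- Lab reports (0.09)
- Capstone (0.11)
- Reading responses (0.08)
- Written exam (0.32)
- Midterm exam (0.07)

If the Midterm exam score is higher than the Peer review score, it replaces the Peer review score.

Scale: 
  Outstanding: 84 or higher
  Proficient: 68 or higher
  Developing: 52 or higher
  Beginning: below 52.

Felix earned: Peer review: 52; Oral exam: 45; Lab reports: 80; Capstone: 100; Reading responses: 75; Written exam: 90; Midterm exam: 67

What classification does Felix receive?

Midterm exam (67) > Peer review (52), so Peer review counts as 67.
Weighted total:
  Peer review 67 × 0.24 = 16.08
  Oral exam 45 × 0.09 = 4.05
  Lab reports 80 × 0.09 = 7.2
  Capstone 100 × 0.11 = 11
  Reading responses 75 × 0.08 = 6
  Written exam 90 × 0.32 = 28.8
  Midterm exam 67 × 0.07 = 4.69
Sum = 77.82
77.82 is ≥ 68 and < 84 → Proficient

Proficient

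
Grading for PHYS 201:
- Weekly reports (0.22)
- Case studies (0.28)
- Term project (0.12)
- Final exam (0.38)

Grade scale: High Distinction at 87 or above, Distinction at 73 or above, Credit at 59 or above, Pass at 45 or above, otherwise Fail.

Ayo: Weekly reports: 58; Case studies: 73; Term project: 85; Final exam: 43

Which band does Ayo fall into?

Weighted total:
  Weekly reports 58 × 0.22 = 12.76
  Case studies 73 × 0.28 = 20.44
  Term project 85 × 0.12 = 10.2
  Final exam 43 × 0.38 = 16.34
Sum = 59.74
59.74 is ≥ 59 and < 73 → Credit

Credit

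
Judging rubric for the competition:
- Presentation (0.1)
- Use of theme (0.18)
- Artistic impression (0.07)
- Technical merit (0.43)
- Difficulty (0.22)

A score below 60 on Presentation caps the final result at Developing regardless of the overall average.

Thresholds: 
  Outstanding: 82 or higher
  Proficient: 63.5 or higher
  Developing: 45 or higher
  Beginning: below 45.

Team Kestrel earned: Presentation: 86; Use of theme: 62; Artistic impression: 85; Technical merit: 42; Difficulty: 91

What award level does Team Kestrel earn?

Proficient

Presentation score 86 ≥ 60: minimum met.
Weighted total:
  Presentation 86 × 0.1 = 8.6
  Use of theme 62 × 0.18 = 11.16
  Artistic impression 85 × 0.07 = 5.95
  Technical merit 42 × 0.43 = 18.06
  Difficulty 91 × 0.22 = 20.02
Sum = 63.79
63.79 is ≥ 63.5 and < 82 → Proficient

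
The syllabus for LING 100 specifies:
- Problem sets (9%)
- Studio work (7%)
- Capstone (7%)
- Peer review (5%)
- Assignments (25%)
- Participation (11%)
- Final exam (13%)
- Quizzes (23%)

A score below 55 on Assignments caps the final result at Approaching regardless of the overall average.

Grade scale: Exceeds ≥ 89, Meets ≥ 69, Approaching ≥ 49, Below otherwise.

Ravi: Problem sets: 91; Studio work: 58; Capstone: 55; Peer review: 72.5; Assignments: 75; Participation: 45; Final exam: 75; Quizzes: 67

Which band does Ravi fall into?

Assignments score 75 ≥ 55: minimum met.
Weighted total:
  Problem sets 91 × 0.09 = 8.19
  Studio work 58 × 0.07 = 4.06
  Capstone 55 × 0.07 = 3.85
  Peer review 72.5 × 0.05 = 3.625
  Assignments 75 × 0.25 = 18.75
  Participation 45 × 0.11 = 4.95
  Final exam 75 × 0.13 = 9.75
  Quizzes 67 × 0.23 = 15.41
Sum = 68.585
68.585 is ≥ 49 and < 69 → Approaching

Approaching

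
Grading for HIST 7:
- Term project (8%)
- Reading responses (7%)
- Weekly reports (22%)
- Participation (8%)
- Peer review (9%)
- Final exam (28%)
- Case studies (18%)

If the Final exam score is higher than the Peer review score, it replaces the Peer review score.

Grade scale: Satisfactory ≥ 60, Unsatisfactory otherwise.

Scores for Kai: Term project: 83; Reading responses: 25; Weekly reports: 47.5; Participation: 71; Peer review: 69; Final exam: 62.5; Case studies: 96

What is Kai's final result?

Final exam (62.5) ≤ Peer review (69), so Peer review stays at 69.
Weighted total:
  Term project 83 × 0.08 = 6.64
  Reading responses 25 × 0.07 = 1.75
  Weekly reports 47.5 × 0.22 = 10.45
  Participation 71 × 0.08 = 5.68
  Peer review 69 × 0.09 = 6.21
  Final exam 62.5 × 0.28 = 17.5
  Case studies 96 × 0.18 = 17.28
Sum = 65.51
65.51 ≥ 60 → Satisfactory

Satisfactory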